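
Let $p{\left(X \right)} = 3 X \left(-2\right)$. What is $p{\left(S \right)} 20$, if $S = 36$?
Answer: $-4320$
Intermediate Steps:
$p{\left(X \right)} = - 6 X$
$p{\left(S \right)} 20 = \left(-6\right) 36 \cdot 20 = \left(-216\right) 20 = -4320$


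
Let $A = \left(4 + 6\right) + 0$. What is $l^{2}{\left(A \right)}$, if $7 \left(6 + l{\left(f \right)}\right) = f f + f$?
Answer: $\frac{4624}{49} \approx 94.367$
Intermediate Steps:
$A = 10$ ($A = 10 + 0 = 10$)
$l{\left(f \right)} = -6 + \frac{f}{7} + \frac{f^{2}}{7}$ ($l{\left(f \right)} = -6 + \frac{f f + f}{7} = -6 + \frac{f^{2} + f}{7} = -6 + \frac{f + f^{2}}{7} = -6 + \left(\frac{f}{7} + \frac{f^{2}}{7}\right) = -6 + \frac{f}{7} + \frac{f^{2}}{7}$)
$l^{2}{\left(A \right)} = \left(-6 + \frac{1}{7} \cdot 10 + \frac{10^{2}}{7}\right)^{2} = \left(-6 + \frac{10}{7} + \frac{1}{7} \cdot 100\right)^{2} = \left(-6 + \frac{10}{7} + \frac{100}{7}\right)^{2} = \left(\frac{68}{7}\right)^{2} = \frac{4624}{49}$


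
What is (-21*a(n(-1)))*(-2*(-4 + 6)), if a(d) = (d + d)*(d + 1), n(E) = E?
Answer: 0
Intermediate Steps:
a(d) = 2*d*(1 + d) (a(d) = (2*d)*(1 + d) = 2*d*(1 + d))
(-21*a(n(-1)))*(-2*(-4 + 6)) = (-42*(-1)*(1 - 1))*(-2*(-4 + 6)) = (-42*(-1)*0)*(-2*2) = -21*0*(-4) = 0*(-4) = 0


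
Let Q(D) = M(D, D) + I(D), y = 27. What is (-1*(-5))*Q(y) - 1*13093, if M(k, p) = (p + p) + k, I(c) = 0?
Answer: -12688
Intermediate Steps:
M(k, p) = k + 2*p (M(k, p) = 2*p + k = k + 2*p)
Q(D) = 3*D (Q(D) = (D + 2*D) + 0 = 3*D + 0 = 3*D)
(-1*(-5))*Q(y) - 1*13093 = (-1*(-5))*(3*27) - 1*13093 = 5*81 - 13093 = 405 - 13093 = -12688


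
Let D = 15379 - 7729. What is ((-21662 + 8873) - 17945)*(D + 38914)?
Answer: -1431097976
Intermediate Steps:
D = 7650
((-21662 + 8873) - 17945)*(D + 38914) = ((-21662 + 8873) - 17945)*(7650 + 38914) = (-12789 - 17945)*46564 = -30734*46564 = -1431097976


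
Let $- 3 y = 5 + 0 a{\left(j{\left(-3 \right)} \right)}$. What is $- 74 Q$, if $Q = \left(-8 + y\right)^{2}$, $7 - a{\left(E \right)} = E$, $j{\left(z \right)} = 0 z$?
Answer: $- \frac{62234}{9} \approx -6914.9$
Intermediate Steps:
$j{\left(z \right)} = 0$
$a{\left(E \right)} = 7 - E$
$y = - \frac{5}{3}$ ($y = - \frac{5 + 0 \left(7 - 0\right)}{3} = - \frac{5 + 0 \left(7 + 0\right)}{3} = - \frac{5 + 0 \cdot 7}{3} = - \frac{5 + 0}{3} = \left(- \frac{1}{3}\right) 5 = - \frac{5}{3} \approx -1.6667$)
$Q = \frac{841}{9}$ ($Q = \left(-8 - \frac{5}{3}\right)^{2} = \left(- \frac{29}{3}\right)^{2} = \frac{841}{9} \approx 93.444$)
$- 74 Q = \left(-74\right) \frac{841}{9} = - \frac{62234}{9}$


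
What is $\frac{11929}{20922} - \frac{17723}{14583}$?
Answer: $- \frac{21871111}{33900614} \approx -0.64515$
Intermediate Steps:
$\frac{11929}{20922} - \frac{17723}{14583} = - \frac{21871111}{33900614}$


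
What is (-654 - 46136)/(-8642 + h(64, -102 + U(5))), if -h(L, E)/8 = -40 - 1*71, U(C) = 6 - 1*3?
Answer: 23395/3877 ≈ 6.0343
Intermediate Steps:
U(C) = 3 (U(C) = 6 - 3 = 3)
h(L, E) = 888 (h(L, E) = -8*(-40 - 1*71) = -8*(-40 - 71) = -8*(-111) = 888)
(-654 - 46136)/(-8642 + h(64, -102 + U(5))) = (-654 - 46136)/(-8642 + 888) = -46790/(-7754) = -46790*(-1/7754) = 23395/3877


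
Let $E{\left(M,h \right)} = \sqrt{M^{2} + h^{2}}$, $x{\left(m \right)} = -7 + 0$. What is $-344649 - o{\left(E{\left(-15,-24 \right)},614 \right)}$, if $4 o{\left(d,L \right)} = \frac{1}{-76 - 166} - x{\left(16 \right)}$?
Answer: $- \frac{333621925}{968} \approx -3.4465 \cdot 10^{5}$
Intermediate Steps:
$x{\left(m \right)} = -7$
$o{\left(d,L \right)} = \frac{1693}{968}$ ($o{\left(d,L \right)} = \frac{\frac{1}{-76 - 166} - -7}{4} = \frac{\frac{1}{-242} + 7}{4} = \frac{- \frac{1}{242} + 7}{4} = \frac{1}{4} \cdot \frac{1693}{242} = \frac{1693}{968}$)
$-344649 - o{\left(E{\left(-15,-24 \right)},614 \right)} = -344649 - \frac{1693}{968} = - \frac{333621925}{968}$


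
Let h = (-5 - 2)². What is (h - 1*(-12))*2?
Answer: 122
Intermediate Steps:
h = 49 (h = (-7)² = 49)
(h - 1*(-12))*2 = (49 - 1*(-12))*2 = (49 + 12)*2 = 61*2 = 122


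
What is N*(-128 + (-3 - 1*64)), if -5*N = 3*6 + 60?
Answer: 3042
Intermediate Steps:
N = -78/5 (N = -(3*6 + 60)/5 = -(18 + 60)/5 = -⅕*78 = -78/5 ≈ -15.600)
N*(-128 + (-3 - 1*64)) = -78*(-128 + (-3 - 1*64))/5 = -78*(-128 + (-3 - 64))/5 = -78*(-128 - 67)/5 = -78/5*(-195) = 3042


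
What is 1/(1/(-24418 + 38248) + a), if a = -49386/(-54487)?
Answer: 753555210/683062867 ≈ 1.1032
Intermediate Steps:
a = 49386/54487 (a = -49386*(-1/54487) = 49386/54487 ≈ 0.90638)
1/(1/(-24418 + 38248) + a) = 1/(1/(-24418 + 38248) + 49386/54487) = 1/(1/13830 + 49386/54487) = 1/(683062867/753555210) = 753555210/683062867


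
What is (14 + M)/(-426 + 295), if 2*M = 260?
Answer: -144/131 ≈ -1.0992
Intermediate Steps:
M = 130 (M = (½)*260 = 130)
(14 + M)/(-426 + 295) = (14 + 130)/(-426 + 295) = 144/(-131) = 144*(-1/131) = -144/131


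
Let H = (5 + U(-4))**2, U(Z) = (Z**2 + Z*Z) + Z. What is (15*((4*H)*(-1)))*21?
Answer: -1372140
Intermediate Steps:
U(Z) = Z + 2*Z**2 (U(Z) = (Z**2 + Z**2) + Z = 2*Z**2 + Z = Z + 2*Z**2)
H = 1089 (H = (5 - 4*(1 + 2*(-4)))**2 = (5 - 4*(1 - 8))**2 = (5 - 4*(-7))**2 = (5 + 28)**2 = 33**2 = 1089)
(15*((4*H)*(-1)))*21 = (15*((4*1089)*(-1)))*21 = (15*(4356*(-1)))*21 = (15*(-4356))*21 = -65340*21 = -1372140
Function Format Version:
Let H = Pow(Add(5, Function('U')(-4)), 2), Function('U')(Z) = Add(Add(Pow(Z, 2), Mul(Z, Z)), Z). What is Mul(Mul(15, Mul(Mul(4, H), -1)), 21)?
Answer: -1372140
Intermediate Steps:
Function('U')(Z) = Add(Z, Mul(2, Pow(Z, 2))) (Function('U')(Z) = Add(Add(Pow(Z, 2), Pow(Z, 2)), Z) = Add(Mul(2, Pow(Z, 2)), Z) = Add(Z, Mul(2, Pow(Z, 2))))
H = 1089 (H = Pow(Add(5, Mul(-4, Add(1, Mul(2, -4)))), 2) = Pow(Add(5, Mul(-4, Add(1, -8))), 2) = Pow(Add(5, Mul(-4, -7)), 2) = Pow(Add(5, 28), 2) = Pow(33, 2) = 1089)
Mul(Mul(15, Mul(Mul(4, H), -1)), 21) = Mul(Mul(15, Mul(Mul(4, 1089), -1)), 21) = Mul(Mul(15, Mul(4356, -1)), 21) = Mul(Mul(15, -4356), 21) = Mul(-65340, 21) = -1372140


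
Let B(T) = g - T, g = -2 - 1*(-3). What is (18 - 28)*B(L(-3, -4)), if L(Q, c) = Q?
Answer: -40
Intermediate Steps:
g = 1 (g = -2 + 3 = 1)
B(T) = 1 - T
(18 - 28)*B(L(-3, -4)) = (18 - 28)*(1 - 1*(-3)) = -10*(1 + 3) = -10*4 = -40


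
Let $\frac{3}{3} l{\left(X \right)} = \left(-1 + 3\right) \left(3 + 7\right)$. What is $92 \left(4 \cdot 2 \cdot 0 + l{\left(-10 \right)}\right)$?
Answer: $1840$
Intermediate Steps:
$l{\left(X \right)} = 20$ ($l{\left(X \right)} = \left(-1 + 3\right) \left(3 + 7\right) = 2 \cdot 10 = 20$)
$92 \left(4 \cdot 2 \cdot 0 + l{\left(-10 \right)}\right) = 92 \left(4 \cdot 2 \cdot 0 + 20\right) = 92 \left(8 \cdot 0 + 20\right) = 92 \left(0 + 20\right) = 92 \cdot 20 = 1840$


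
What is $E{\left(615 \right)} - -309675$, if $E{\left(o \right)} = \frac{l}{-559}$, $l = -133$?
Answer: $\frac{173108458}{559} \approx 3.0968 \cdot 10^{5}$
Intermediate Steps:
$E{\left(o \right)} = \frac{133}{559}$ ($E{\left(o \right)} = - \frac{133}{-559} = \left(-133\right) \left(- \frac{1}{559}\right) = \frac{133}{559}$)
$E{\left(615 \right)} - -309675 = \frac{133}{559} - -309675 = \frac{133}{559} + 309675 = \frac{173108458}{559}$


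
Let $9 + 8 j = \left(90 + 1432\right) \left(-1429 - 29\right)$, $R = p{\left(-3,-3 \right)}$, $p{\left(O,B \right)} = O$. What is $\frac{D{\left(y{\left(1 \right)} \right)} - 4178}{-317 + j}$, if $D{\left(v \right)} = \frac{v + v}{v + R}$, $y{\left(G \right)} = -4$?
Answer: $\frac{233904}{15551347} \approx 0.015041$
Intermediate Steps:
$R = -3$
$j = - \frac{2219085}{8}$ ($j = - \frac{9}{8} + \frac{\left(90 + 1432\right) \left(-1429 - 29\right)}{8} = - \frac{9}{8} + \frac{1522 \left(-1458\right)}{8} = - \frac{9}{8} + \frac{1}{8} \left(-2219076\right) = - \frac{9}{8} - \frac{554769}{2} = - \frac{2219085}{8} \approx -2.7739 \cdot 10^{5}$)
$D{\left(v \right)} = \frac{2 v}{-3 + v}$ ($D{\left(v \right)} = \frac{v + v}{v - 3} = \frac{2 v}{-3 + v}$)
$\frac{D{\left(y{\left(1 \right)} \right)} - 4178}{-317 + j} = \frac{2 \left(-4\right) \frac{1}{-3 - 4} - 4178}{-317 - \frac{2219085}{8}} = \frac{2 \left(-4\right) \frac{1}{-7} - 4178}{- \frac{2221621}{8}} = \left(2 \left(-4\right) \left(- \frac{1}{7}\right) - 4178\right) \left(- \frac{8}{2221621}\right) = \left(\frac{8}{7} - 4178\right) \left(- \frac{8}{2221621}\right) = \left(- \frac{29238}{7}\right) \left(- \frac{8}{2221621}\right) = \frac{233904}{15551347}$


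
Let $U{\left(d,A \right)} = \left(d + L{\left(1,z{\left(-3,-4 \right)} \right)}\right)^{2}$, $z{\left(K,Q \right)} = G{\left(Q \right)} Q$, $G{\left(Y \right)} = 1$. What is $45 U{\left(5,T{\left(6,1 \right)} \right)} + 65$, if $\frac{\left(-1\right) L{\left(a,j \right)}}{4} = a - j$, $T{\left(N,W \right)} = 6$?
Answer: $10190$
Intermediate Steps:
$z{\left(K,Q \right)} = Q$ ($z{\left(K,Q \right)} = 1 Q = Q$)
$L{\left(a,j \right)} = - 4 a + 4 j$ ($L{\left(a,j \right)} = - 4 \left(a - j\right) = - 4 a + 4 j$)
$U{\left(d,A \right)} = \left(-20 + d\right)^{2}$ ($U{\left(d,A \right)} = \left(d + \left(\left(-4\right) 1 + 4 \left(-4\right)\right)\right)^{2} = \left(d - 20\right)^{2} = \left(-20 + d\right)^{2}$)
$45 U{\left(5,T{\left(6,1 \right)} \right)} + 65 = 45 \left(-20 + 5\right)^{2} + 65 = 45 \left(-15\right)^{2} + 65 = 45 \cdot 225 + 65 = 10125 + 65 = 10190$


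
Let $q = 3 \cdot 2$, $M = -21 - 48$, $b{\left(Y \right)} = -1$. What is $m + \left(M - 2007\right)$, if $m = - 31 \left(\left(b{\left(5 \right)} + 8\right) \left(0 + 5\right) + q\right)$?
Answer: $-3347$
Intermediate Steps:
$M = -69$ ($M = -21 - 48 = -69$)
$q = 6$
$m = -1271$ ($m = - 31 \left(\left(-1 + 8\right) \left(0 + 5\right) + 6\right) = - 31 \left(7 \cdot 5 + 6\right) = - 31 \left(35 + 6\right) = \left(-31\right) 41 = -1271$)
$m + \left(M - 2007\right) = -1271 - 2076 = -3347$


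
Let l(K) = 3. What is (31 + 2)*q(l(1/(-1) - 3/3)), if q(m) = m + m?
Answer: 198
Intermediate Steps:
q(m) = 2*m
(31 + 2)*q(l(1/(-1) - 3/3)) = (31 + 2)*(2*3) = 33*6 = 198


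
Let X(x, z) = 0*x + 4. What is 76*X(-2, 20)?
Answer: 304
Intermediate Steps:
X(x, z) = 4 (X(x, z) = 0 + 4 = 4)
76*X(-2, 20) = 76*4 = 304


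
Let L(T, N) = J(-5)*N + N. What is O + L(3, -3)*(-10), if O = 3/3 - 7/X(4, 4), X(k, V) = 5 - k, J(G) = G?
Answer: -126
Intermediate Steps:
O = -6 (O = 3/3 - 7/(5 - 1*4) = 3*(⅓) - 7/(5 - 4) = 1 - 7/1 = 1 - 7*1 = 1 - 7 = -6)
L(T, N) = -4*N (L(T, N) = -5*N + N = -4*N)
O + L(3, -3)*(-10) = -6 - 4*(-3)*(-10) = -6 + 12*(-10) = -6 - 120 = -126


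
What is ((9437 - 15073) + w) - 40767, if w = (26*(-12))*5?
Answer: -47963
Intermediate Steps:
w = -1560 (w = -312*5 = -1560)
((9437 - 15073) + w) - 40767 = ((9437 - 15073) - 1560) - 40767 = (-5636 - 1560) - 40767 = -7196 - 40767 = -47963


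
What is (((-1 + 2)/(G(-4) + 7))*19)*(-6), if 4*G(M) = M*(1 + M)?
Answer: -57/5 ≈ -11.400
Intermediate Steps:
G(M) = M*(1 + M)/4 (G(M) = (M*(1 + M))/4 = M*(1 + M)/4)
(((-1 + 2)/(G(-4) + 7))*19)*(-6) = (((-1 + 2)/((¼)*(-4)*(1 - 4) + 7))*19)*(-6) = ((1/((¼)*(-4)*(-3) + 7))*19)*(-6) = ((1/(3 + 7))*19)*(-6) = ((1/10)*19)*(-6) = ((1*(⅒))*19)*(-6) = ((⅒)*19)*(-6) = (19/10)*(-6) = -57/5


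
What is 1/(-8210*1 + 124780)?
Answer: 1/116570 ≈ 8.5785e-6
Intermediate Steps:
1/(-8210*1 + 124780) = 1/(-8210 + 124780) = 1/116570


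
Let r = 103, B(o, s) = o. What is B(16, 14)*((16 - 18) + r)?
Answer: 1616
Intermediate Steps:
B(16, 14)*((16 - 18) + r) = 16*((16 - 18) + 103) = 16*(-2 + 103) = 16*101 = 1616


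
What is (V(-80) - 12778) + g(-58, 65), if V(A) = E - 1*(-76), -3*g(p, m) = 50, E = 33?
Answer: -38057/3 ≈ -12686.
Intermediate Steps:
g(p, m) = -50/3 (g(p, m) = -⅓*50 = -50/3)
V(A) = 109 (V(A) = 33 - 1*(-76) = 33 + 76 = 109)
(V(-80) - 12778) + g(-58, 65) = (109 - 12778) - 50/3 = -12669 - 50/3 = -38057/3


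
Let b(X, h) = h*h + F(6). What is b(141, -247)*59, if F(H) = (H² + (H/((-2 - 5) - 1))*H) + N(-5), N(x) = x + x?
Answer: 7201599/2 ≈ 3.6008e+6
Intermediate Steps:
N(x) = 2*x
F(H) = -10 + 7*H²/8 (F(H) = (H² + (H/((-2 - 5) - 1))*H) + 2*(-5) = (H² + (H/(-7 - 1))*H) - 10 = (H² + (H/(-8))*H) - 10 = (H² + (H*(-⅛))*H) - 10 = (H² + (-H/8)*H) - 10 = (H² - H²/8) - 10 = 7*H²/8 - 10 = -10 + 7*H²/8)
b(X, h) = 43/2 + h² (b(X, h) = h*h + (-10 + (7/8)*6²) = h² + (-10 + (7/8)*36) = h² + (-10 + 63/2) = h² + 43/2 = 43/2 + h²)
b(141, -247)*59 = (43/2 + (-247)²)*59 = (43/2 + 61009)*59 = (122061/2)*59 = 7201599/2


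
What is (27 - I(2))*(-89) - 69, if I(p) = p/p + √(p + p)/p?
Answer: -2294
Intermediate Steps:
I(p) = 1 + √2/√p (I(p) = 1 + √(2*p)/p = 1 + (√2*√p)/p = 1 + √2/√p)
(27 - I(2))*(-89) - 69 = (27 - (1 + √2/√2))*(-89) - 69 = (27 - (1 + √2*(√2/2)))*(-89) - 69 = (27 - (1 + 1))*(-89) - 69 = (27 - 1*2)*(-89) - 69 = (27 - 2)*(-89) - 69 = 25*(-89) - 69 = -2225 - 69 = -2294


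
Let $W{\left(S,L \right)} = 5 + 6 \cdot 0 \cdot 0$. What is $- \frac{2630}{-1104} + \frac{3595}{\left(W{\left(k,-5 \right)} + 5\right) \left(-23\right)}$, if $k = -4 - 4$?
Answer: $- \frac{7313}{552} \approx -13.248$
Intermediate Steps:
$k = -8$ ($k = -4 - 4 = -8$)
$W{\left(S,L \right)} = 5$ ($W{\left(S,L \right)} = 5 + 6 \cdot 0 = 5 + 0 = 5$)
$- \frac{2630}{-1104} + \frac{3595}{\left(W{\left(k,-5 \right)} + 5\right) \left(-23\right)} = - \frac{2630}{-1104} + \frac{3595}{\left(5 + 5\right) \left(-23\right)} = \left(-2630\right) \left(- \frac{1}{1104}\right) + \frac{3595}{10 \left(-23\right)} = \frac{1315}{552} + \frac{3595}{-230} = \frac{1315}{552} + 3595 \left(- \frac{1}{230}\right) = \frac{1315}{552} - \frac{719}{46} = - \frac{7313}{552}$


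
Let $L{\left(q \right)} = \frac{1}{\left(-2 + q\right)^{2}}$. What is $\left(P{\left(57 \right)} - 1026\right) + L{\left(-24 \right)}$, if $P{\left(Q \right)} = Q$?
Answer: $- \frac{655043}{676} \approx -969.0$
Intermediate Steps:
$L{\left(q \right)} = \frac{1}{\left(-2 + q\right)^{2}}$
$\left(P{\left(57 \right)} - 1026\right) + L{\left(-24 \right)} = \left(57 - 1026\right) + \frac{1}{\left(-2 - 24\right)^{2}} = -969 + \frac{1}{676} = - \frac{655043}{676}$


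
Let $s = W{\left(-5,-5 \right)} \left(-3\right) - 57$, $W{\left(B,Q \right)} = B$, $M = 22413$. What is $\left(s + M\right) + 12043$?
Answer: $34414$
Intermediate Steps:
$s = -42$ ($s = \left(-5\right) \left(-3\right) - 57 = 15 - 57 = -42$)
$\left(s + M\right) + 12043 = \left(-42 + 22413\right) + 12043 = 22371 + 12043 = 34414$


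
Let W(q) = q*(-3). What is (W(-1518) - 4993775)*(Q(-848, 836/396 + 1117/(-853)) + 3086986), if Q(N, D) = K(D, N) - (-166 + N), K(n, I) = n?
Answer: -118277377520962034/7677 ≈ -1.5407e+13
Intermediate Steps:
Q(N, D) = 166 + D - N (Q(N, D) = D - (-166 + N) = D + (166 - N) = 166 + D - N)
W(q) = -3*q
(W(-1518) - 4993775)*(Q(-848, 836/396 + 1117/(-853)) + 3086986) = (-3*(-1518) - 4993775)*((166 + (836/396 + 1117/(-853)) - 1*(-848)) + 3086986) = (4554 - 4993775)*((166 + (836*(1/396) + 1117*(-1/853)) + 848) + 3086986) = -4989221*((166 + (19/9 - 1117/853) + 848) + 3086986) = -4989221*((166 + 6154/7677 + 848) + 3086986) = -4989221*(7790632/7677 + 3086986) = -4989221*23706582154/7677 = -118277377520962034/7677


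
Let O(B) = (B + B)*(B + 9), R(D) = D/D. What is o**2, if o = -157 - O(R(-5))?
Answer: 31329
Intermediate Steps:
R(D) = 1
O(B) = 2*B*(9 + B) (O(B) = (2*B)*(9 + B) = 2*B*(9 + B))
o = -177 (o = -157 - 2*(9 + 1) = -157 - 2*10 = -157 - 1*20 = -157 - 20 = -177)
o**2 = (-177)**2 = 31329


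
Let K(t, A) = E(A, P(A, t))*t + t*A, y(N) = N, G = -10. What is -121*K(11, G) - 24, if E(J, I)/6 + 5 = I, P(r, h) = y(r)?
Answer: 133076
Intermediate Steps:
P(r, h) = r
E(J, I) = -30 + 6*I
K(t, A) = A*t + t*(-30 + 6*A) (K(t, A) = (-30 + 6*A)*t + t*A = t*(-30 + 6*A) + A*t = A*t + t*(-30 + 6*A))
-121*K(11, G) - 24 = -1331*(-30 + 7*(-10)) - 24 = -1331*(-30 - 70) - 24 = -1331*(-100) - 24 = -121*(-1100) - 24 = 133100 - 24 = 133076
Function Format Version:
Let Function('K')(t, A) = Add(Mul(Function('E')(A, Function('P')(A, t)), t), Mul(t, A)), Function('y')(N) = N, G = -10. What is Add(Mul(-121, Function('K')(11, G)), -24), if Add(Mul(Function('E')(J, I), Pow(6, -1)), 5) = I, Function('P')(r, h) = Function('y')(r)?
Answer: 133076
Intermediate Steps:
Function('P')(r, h) = r
Function('E')(J, I) = Add(-30, Mul(6, I))
Function('K')(t, A) = Add(Mul(A, t), Mul(t, Add(-30, Mul(6, A)))) (Function('K')(t, A) = Add(Mul(Add(-30, Mul(6, A)), t), Mul(t, A)) = Add(Mul(t, Add(-30, Mul(6, A))), Mul(A, t)) = Add(Mul(A, t), Mul(t, Add(-30, Mul(6, A)))))
Add(Mul(-121, Function('K')(11, G)), -24) = Add(Mul(-121, Mul(11, Add(-30, Mul(7, -10)))), -24) = Add(Mul(-121, Mul(11, Add(-30, -70))), -24) = Add(Mul(-121, Mul(11, -100)), -24) = Add(Mul(-121, -1100), -24) = Add(133100, -24) = 133076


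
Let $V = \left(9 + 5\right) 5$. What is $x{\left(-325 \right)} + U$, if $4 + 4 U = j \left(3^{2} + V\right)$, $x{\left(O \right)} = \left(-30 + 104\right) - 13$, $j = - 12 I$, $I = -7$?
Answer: $1719$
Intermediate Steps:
$V = 70$ ($V = 14 \cdot 5 = 70$)
$j = 84$ ($j = \left(-12\right) \left(-7\right) = 84$)
$x{\left(O \right)} = 61$ ($x{\left(O \right)} = 74 - 13 = 61$)
$U = 1658$ ($U = -1 + \frac{84 \left(3^{2} + 70\right)}{4} = -1 + \frac{84 \left(9 + 70\right)}{4} = -1 + \frac{84 \cdot 79}{4} = -1 + \frac{1}{4} \cdot 6636 = -1 + 1659 = 1658$)
$x{\left(-325 \right)} + U = 61 + 1658 = 1719$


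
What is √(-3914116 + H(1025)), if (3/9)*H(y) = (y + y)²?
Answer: 14*√44354 ≈ 2948.5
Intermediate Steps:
H(y) = 12*y² (H(y) = 3*(y + y)² = 3*(2*y)² = 3*(4*y²) = 12*y²)
√(-3914116 + H(1025)) = √(-3914116 + 12*1025²) = √(-3914116 + 12*1050625) = √(-3914116 + 12607500) = √8693384 = 14*√44354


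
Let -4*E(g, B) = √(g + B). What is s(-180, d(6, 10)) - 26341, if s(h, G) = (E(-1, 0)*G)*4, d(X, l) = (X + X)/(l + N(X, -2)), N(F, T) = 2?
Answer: -26341 - I ≈ -26341.0 - 1.0*I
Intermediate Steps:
E(g, B) = -√(B + g)/4 (E(g, B) = -√(g + B)/4 = -√(B + g)/4)
d(X, l) = 2*X/(2 + l) (d(X, l) = (X + X)/(l + 2) = (2*X)/(2 + l) = 2*X/(2 + l))
s(h, G) = -I*G (s(h, G) = ((-√(0 - 1)/4)*G)*4 = ((-I/4)*G)*4 = -I*G/4*4 = -I*G)
s(-180, d(6, 10)) - 26341 = -I*2*6/(2 + 10) - 26341 = -I*2*6/12 - 26341 = -I*2*6*(1/12) - 26341 = -1*I*1 - 26341 = -I - 26341 = -26341 - I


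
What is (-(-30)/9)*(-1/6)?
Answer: -5/9 ≈ -0.55556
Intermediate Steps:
(-(-30)/9)*(-1/6) = (-(-30)/9)*(-1*⅙) = -3*(-10/9)*(-⅙) = (10/3)*(-⅙) = -5/9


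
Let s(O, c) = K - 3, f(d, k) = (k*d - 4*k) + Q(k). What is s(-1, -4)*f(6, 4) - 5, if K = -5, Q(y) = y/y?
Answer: -77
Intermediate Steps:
Q(y) = 1
f(d, k) = 1 - 4*k + d*k (f(d, k) = (k*d - 4*k) + 1 = (d*k - 4*k) + 1 = (-4*k + d*k) + 1 = 1 - 4*k + d*k)
s(O, c) = -8 (s(O, c) = -5 - 3 = -8)
s(-1, -4)*f(6, 4) - 5 = -8*(1 - 4*4 + 6*4) - 5 = -8*(1 - 16 + 24) - 5 = -8*9 - 5 = -72 - 5 = -77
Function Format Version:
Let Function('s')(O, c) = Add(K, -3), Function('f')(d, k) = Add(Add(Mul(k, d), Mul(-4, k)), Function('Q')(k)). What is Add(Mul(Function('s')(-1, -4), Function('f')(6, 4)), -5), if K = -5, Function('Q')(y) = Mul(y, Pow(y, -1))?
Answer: -77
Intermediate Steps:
Function('Q')(y) = 1
Function('f')(d, k) = Add(1, Mul(-4, k), Mul(d, k)) (Function('f')(d, k) = Add(Add(Mul(k, d), Mul(-4, k)), 1) = Add(Add(Mul(d, k), Mul(-4, k)), 1) = Add(Add(Mul(-4, k), Mul(d, k)), 1) = Add(1, Mul(-4, k), Mul(d, k)))
Function('s')(O, c) = -8 (Function('s')(O, c) = Add(-5, -3) = -8)
Add(Mul(Function('s')(-1, -4), Function('f')(6, 4)), -5) = Add(Mul(-8, Add(1, Mul(-4, 4), Mul(6, 4))), -5) = Add(Mul(-8, Add(1, -16, 24)), -5) = Add(Mul(-8, 9), -5) = Add(-72, -5) = -77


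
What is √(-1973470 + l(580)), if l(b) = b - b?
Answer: I*√1973470 ≈ 1404.8*I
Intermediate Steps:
l(b) = 0
√(-1973470 + l(580)) = √(-1973470 + 0) = √(-1973470) = I*√1973470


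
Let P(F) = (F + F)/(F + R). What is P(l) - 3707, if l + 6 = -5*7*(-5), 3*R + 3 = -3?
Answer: -618731/167 ≈ -3705.0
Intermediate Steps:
R = -2 (R = -1 + (1/3)*(-3) = -1 - 1 = -2)
l = 169 (l = -6 - 5*7*(-5) = -6 - 35*(-5) = -6 + 175 = 169)
P(F) = 2*F/(-2 + F) (P(F) = (F + F)/(F - 2) = (2*F)/(-2 + F) = 2*F/(-2 + F))
P(l) - 3707 = 2*169/(-2 + 169) - 3707 = 2*169/167 - 3707 = 2*169*(1/167) - 3707 = 338/167 - 3707 = -618731/167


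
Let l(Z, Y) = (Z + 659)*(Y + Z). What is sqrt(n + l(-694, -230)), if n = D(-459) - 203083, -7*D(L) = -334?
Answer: 3*I*sqrt(929341)/7 ≈ 413.15*I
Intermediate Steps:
D(L) = 334/7 (D(L) = -1/7*(-334) = 334/7)
l(Z, Y) = (659 + Z)*(Y + Z)
n = -1421247/7 (n = 334/7 - 203083 = -1421247/7 ≈ -2.0304e+5)
sqrt(n + l(-694, -230)) = sqrt(-1421247/7 + ((-694)**2 + 659*(-230) + 659*(-694) - 230*(-694))) = sqrt(-1421247/7 + (481636 - 151570 - 457346 + 159620)) = sqrt(-1421247/7 + 32340) = sqrt(-1194867/7) = 3*I*sqrt(929341)/7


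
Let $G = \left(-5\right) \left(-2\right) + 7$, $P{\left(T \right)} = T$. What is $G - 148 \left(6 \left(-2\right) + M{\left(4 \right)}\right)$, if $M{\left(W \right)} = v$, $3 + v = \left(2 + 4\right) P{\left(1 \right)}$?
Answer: $1349$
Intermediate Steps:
$G = 17$ ($G = 10 + 7 = 17$)
$v = 3$ ($v = -3 + \left(2 + 4\right) 1 = -3 + 6 \cdot 1 = -3 + 6 = 3$)
$M{\left(W \right)} = 3$
$G - 148 \left(6 \left(-2\right) + M{\left(4 \right)}\right) = 17 - 148 \left(6 \left(-2\right) + 3\right) = 17 - 148 \left(-12 + 3\right) = 17 - -1332 = 17 + 1332 = 1349$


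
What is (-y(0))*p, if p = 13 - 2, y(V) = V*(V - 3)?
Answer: 0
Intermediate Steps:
y(V) = V*(-3 + V)
p = 11
(-y(0))*p = -0*(-3 + 0)*11 = -0*(-3)*11 = -1*0*11 = 0*11 = 0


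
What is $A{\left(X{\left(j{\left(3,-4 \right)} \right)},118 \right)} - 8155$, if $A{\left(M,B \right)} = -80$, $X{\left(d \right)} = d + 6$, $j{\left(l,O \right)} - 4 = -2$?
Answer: $-8235$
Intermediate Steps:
$j{\left(l,O \right)} = 2$ ($j{\left(l,O \right)} = 4 - 2 = 2$)
$X{\left(d \right)} = 6 + d$
$A{\left(X{\left(j{\left(3,-4 \right)} \right)},118 \right)} - 8155 = -80 - 8155 = -8235$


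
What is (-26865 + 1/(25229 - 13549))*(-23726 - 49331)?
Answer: 22924059169343/11680 ≈ 1.9627e+9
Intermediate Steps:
(-26865 + 1/(25229 - 13549))*(-23726 - 49331) = (-26865 + 1/11680)*(-73057) = -313783199/11680*(-73057) = 22924059169343/11680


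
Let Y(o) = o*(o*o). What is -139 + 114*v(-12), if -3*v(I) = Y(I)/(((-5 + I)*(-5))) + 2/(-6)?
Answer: 164777/255 ≈ 646.18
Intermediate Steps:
Y(o) = o³ (Y(o) = o*o² = o³)
v(I) = ⅑ - I³/(3*(25 - 5*I)) (v(I) = -(I³/(((-5 + I)*(-5))) + 2/(-6))/3 = -(I³/(25 - 5*I) + 2*(-⅙))/3 = -(I³/(25 - 5*I) - ⅓)/3 = -(-⅓ + I³/(25 - 5*I))/3 = ⅑ - I³/(3*(25 - 5*I)))
-139 + 114*v(-12) = -139 + 114*((-25 + 3*(-12)³ + 5*(-12))/(45*(-5 - 12))) = -139 + 114*((1/45)*(-25 + 3*(-1728) - 60)/(-17)) = -139 + 114*((1/45)*(-1/17)*(-25 - 5184 - 60)) = -139 + 114*((1/45)*(-1/17)*(-5269)) = -139 + 114*(5269/765) = -139 + 200222/255 = 164777/255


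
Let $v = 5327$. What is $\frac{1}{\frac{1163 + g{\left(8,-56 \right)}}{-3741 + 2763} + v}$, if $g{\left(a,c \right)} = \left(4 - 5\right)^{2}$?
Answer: $\frac{163}{868107} \approx 0.00018776$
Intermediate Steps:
$g{\left(a,c \right)} = 1$ ($g{\left(a,c \right)} = \left(-1\right)^{2} = 1$)
$\frac{1}{\frac{1163 + g{\left(8,-56 \right)}}{-3741 + 2763} + v} = \frac{1}{\frac{1163 + 1}{-3741 + 2763} + 5327} = \frac{1}{\frac{1164}{-978} + 5327} = \frac{1}{1164 \left(- \frac{1}{978}\right) + 5327} = \frac{1}{- \frac{194}{163} + 5327} = \frac{1}{\frac{868107}{163}} = \frac{163}{868107}$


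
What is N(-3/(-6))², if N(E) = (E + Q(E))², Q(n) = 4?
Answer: 6561/16 ≈ 410.06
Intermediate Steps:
N(E) = (4 + E)² (N(E) = (E + 4)² = (4 + E)²)
N(-3/(-6))² = ((4 - 3/(-6))²)² = ((4 - 3*(-⅙))²)² = ((4 + ½)²)² = ((9/2)²)² = (81/4)² = 6561/16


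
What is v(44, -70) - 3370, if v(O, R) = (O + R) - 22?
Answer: -3418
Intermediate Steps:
v(O, R) = -22 + O + R
v(44, -70) - 3370 = (-22 + 44 - 70) - 3370 = -48 - 3370 = -3418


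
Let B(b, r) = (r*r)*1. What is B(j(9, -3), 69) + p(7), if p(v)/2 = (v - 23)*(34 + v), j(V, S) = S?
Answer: 3449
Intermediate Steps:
p(v) = 2*(-23 + v)*(34 + v) (p(v) = 2*((v - 23)*(34 + v)) = 2*((-23 + v)*(34 + v)) = 2*(-23 + v)*(34 + v))
B(b, r) = r**2 (B(b, r) = r**2*1 = r**2)
B(j(9, -3), 69) + p(7) = 69**2 + (-1564 + 2*7**2 + 22*7) = 4761 + (-1564 + 2*49 + 154) = 4761 + (-1564 + 98 + 154) = 4761 - 1312 = 3449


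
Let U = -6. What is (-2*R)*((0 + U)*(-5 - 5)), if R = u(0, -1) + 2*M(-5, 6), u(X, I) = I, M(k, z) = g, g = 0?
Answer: 120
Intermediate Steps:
M(k, z) = 0
R = -1 (R = -1 + 2*0 = -1 + 0 = -1)
(-2*R)*((0 + U)*(-5 - 5)) = (-2*(-1))*((0 - 6)*(-5 - 5)) = 2*(-6*(-10)) = 2*60 = 120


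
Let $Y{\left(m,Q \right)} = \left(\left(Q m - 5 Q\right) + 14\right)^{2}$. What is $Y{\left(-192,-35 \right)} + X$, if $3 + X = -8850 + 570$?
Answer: $47725998$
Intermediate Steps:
$Y{\left(m,Q \right)} = \left(14 - 5 Q + Q m\right)^{2}$ ($Y{\left(m,Q \right)} = \left(\left(- 5 Q + Q m\right) + 14\right)^{2} = \left(14 - 5 Q + Q m\right)^{2}$)
$X = -8283$ ($X = -3 + \left(-8850 + 570\right) = -3 - 8280 = -8283$)
$Y{\left(-192,-35 \right)} + X = \left(14 - -175 - -6720\right)^{2} - 8283 = \left(14 + 175 + 6720\right)^{2} - 8283 = 6909^{2} - 8283 = 47734281 - 8283 = 47725998$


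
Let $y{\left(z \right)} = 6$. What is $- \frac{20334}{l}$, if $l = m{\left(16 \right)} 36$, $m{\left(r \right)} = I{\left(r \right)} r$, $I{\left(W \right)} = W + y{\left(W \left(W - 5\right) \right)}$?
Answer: $- \frac{3389}{2112} \approx -1.6046$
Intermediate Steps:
$I{\left(W \right)} = 6 + W$ ($I{\left(W \right)} = W + 6 = 6 + W$)
$m{\left(r \right)} = r \left(6 + r\right)$ ($m{\left(r \right)} = \left(6 + r\right) r = r \left(6 + r\right)$)
$l = 12672$ ($l = 16 \left(6 + 16\right) 36 = 16 \cdot 22 \cdot 36 = 352 \cdot 36 = 12672$)
$- \frac{20334}{l} = - \frac{20334}{12672} = \left(-20334\right) \frac{1}{12672} = - \frac{3389}{2112}$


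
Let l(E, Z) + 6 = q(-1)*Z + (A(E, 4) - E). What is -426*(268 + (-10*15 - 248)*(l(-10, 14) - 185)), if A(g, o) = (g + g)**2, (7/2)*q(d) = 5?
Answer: 40407804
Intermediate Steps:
q(d) = 10/7 (q(d) = (2/7)*5 = 10/7)
A(g, o) = 4*g**2 (A(g, o) = (2*g)**2 = 4*g**2)
l(E, Z) = -6 - E + 4*E**2 + 10*Z/7 (l(E, Z) = -6 + (10*Z/7 + (4*E**2 - E)) = -6 + (10*Z/7 + (-E + 4*E**2)) = -6 + (-E + 4*E**2 + 10*Z/7) = -6 - E + 4*E**2 + 10*Z/7)
-426*(268 + (-10*15 - 248)*(l(-10, 14) - 185)) = -426*(268 + (-10*15 - 248)*((-6 - 1*(-10) + 4*(-10)**2 + (10/7)*14) - 185)) = -426*(268 + (-150 - 248)*((-6 + 10 + 4*100 + 20) - 185)) = -426*(268 - 398*((-6 + 10 + 400 + 20) - 185)) = -426*(268 - 398*(424 - 185)) = -426*(268 - 398*239) = -426*(268 - 95122) = -426*(-94854) = 40407804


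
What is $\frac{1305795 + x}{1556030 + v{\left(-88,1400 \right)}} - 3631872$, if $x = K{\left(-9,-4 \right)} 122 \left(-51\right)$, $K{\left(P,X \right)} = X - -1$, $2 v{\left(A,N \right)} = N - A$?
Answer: $- \frac{5654002576467}{1556774} \approx -3.6319 \cdot 10^{6}$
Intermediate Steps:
$v{\left(A,N \right)} = \frac{N}{2} - \frac{A}{2}$ ($v{\left(A,N \right)} = \frac{N - A}{2} = \frac{N}{2} - \frac{A}{2}$)
$K{\left(P,X \right)} = 1 + X$ ($K{\left(P,X \right)} = X + 1 = 1 + X$)
$x = 18666$ ($x = \left(1 - 4\right) 122 \left(-51\right) = \left(-3\right) 122 \left(-51\right) = \left(-366\right) \left(-51\right) = 18666$)
$\frac{1305795 + x}{1556030 + v{\left(-88,1400 \right)}} - 3631872 = \frac{1305795 + 18666}{1556030 + \left(\frac{1}{2} \cdot 1400 - -44\right)} - 3631872 = \frac{1324461}{1556030 + \left(700 + 44\right)} - 3631872 = \frac{1324461}{1556030 + 744} - 3631872 = \frac{1324461}{1556774} - 3631872 = - \frac{5654002576467}{1556774}$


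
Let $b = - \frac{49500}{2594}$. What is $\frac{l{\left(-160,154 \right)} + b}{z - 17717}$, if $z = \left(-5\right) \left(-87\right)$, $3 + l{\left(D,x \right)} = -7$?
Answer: $\frac{18860}{11207377} \approx 0.0016828$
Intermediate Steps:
$b = - \frac{24750}{1297}$ ($b = \left(-49500\right) \frac{1}{2594} = - \frac{24750}{1297} \approx -19.082$)
$l{\left(D,x \right)} = -10$ ($l{\left(D,x \right)} = -3 - 7 = -10$)
$z = 435$
$\frac{l{\left(-160,154 \right)} + b}{z - 17717} = \frac{-10 - \frac{24750}{1297}}{435 - 17717} = - \frac{37720}{1297 \left(-17282\right)} = \left(- \frac{37720}{1297}\right) \left(- \frac{1}{17282}\right) = \frac{18860}{11207377}$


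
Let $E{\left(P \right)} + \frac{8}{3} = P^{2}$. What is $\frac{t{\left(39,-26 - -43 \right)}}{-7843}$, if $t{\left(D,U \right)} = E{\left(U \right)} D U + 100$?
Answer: $- \frac{189939}{7843} \approx -24.218$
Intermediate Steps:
$E{\left(P \right)} = - \frac{8}{3} + P^{2}$
$t{\left(D,U \right)} = 100 + D U \left(- \frac{8}{3} + U^{2}\right)$ ($t{\left(D,U \right)} = \left(- \frac{8}{3} + U^{2}\right) D U + 100 = D \left(- \frac{8}{3} + U^{2}\right) U + 100 = D U \left(- \frac{8}{3} + U^{2}\right) + 100 = 100 + D U \left(- \frac{8}{3} + U^{2}\right)$)
$\frac{t{\left(39,-26 - -43 \right)}}{-7843} = \frac{100 + \frac{1}{3} \cdot 39 \left(-26 - -43\right) \left(-8 + 3 \left(-26 - -43\right)^{2}\right)}{-7843} = \left(100 + \frac{1}{3} \cdot 39 \left(-26 + 43\right) \left(-8 + 3 \left(-26 + 43\right)^{2}\right)\right) \left(- \frac{1}{7843}\right) = \left(100 + \frac{1}{3} \cdot 39 \cdot 17 \left(-8 + 3 \cdot 17^{2}\right)\right) \left(- \frac{1}{7843}\right) = \left(100 + \frac{1}{3} \cdot 39 \cdot 17 \left(-8 + 3 \cdot 289\right)\right) \left(- \frac{1}{7843}\right) = \left(100 + \frac{1}{3} \cdot 39 \cdot 17 \left(-8 + 867\right)\right) \left(- \frac{1}{7843}\right) = \left(100 + \frac{1}{3} \cdot 39 \cdot 17 \cdot 859\right) \left(- \frac{1}{7843}\right) = \left(100 + 189839\right) \left(- \frac{1}{7843}\right) = 189939 \left(- \frac{1}{7843}\right) = - \frac{189939}{7843}$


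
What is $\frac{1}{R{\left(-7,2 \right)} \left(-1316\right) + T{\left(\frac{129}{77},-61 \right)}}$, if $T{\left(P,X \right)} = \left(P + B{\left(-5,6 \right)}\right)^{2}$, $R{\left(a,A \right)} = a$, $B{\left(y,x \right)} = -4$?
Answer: $\frac{5929}{54649989} \approx 0.00010849$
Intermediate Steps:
$T{\left(P,X \right)} = \left(-4 + P\right)^{2}$ ($T{\left(P,X \right)} = \left(P - 4\right)^{2} = \left(-4 + P\right)^{2}$)
$\frac{1}{R{\left(-7,2 \right)} \left(-1316\right) + T{\left(\frac{129}{77},-61 \right)}} = \frac{1}{\left(-7\right) \left(-1316\right) + \left(-4 + \frac{129}{77}\right)^{2}} = \frac{1}{9212 + \left(-4 + 129 \cdot \frac{1}{77}\right)^{2}} = \frac{1}{9212 + \left(-4 + \frac{129}{77}\right)^{2}} = \frac{1}{9212 + \left(- \frac{179}{77}\right)^{2}} = \frac{1}{9212 + \frac{32041}{5929}} = \frac{1}{\frac{54649989}{5929}} = \frac{5929}{54649989}$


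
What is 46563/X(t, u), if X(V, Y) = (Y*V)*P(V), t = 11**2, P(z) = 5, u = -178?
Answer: -4233/9790 ≈ -0.43238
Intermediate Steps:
t = 121
X(V, Y) = 5*V*Y (X(V, Y) = (Y*V)*5 = (V*Y)*5 = 5*V*Y)
46563/X(t, u) = 46563/((5*121*(-178))) = 46563/(-107690) = 46563*(-1/107690) = -4233/9790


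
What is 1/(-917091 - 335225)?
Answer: -1/1252316 ≈ -7.9852e-7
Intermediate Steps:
1/(-917091 - 335225) = 1/(-1252316) = -1/1252316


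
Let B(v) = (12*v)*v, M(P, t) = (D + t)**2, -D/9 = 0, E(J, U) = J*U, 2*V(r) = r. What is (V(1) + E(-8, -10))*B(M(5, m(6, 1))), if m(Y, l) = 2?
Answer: 15456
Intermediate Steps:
V(r) = r/2
D = 0 (D = -9*0 = 0)
M(P, t) = t**2 (M(P, t) = (0 + t)**2 = t**2)
B(v) = 12*v**2
(V(1) + E(-8, -10))*B(M(5, m(6, 1))) = ((1/2)*1 - 8*(-10))*(12*(2**2)**2) = (1/2 + 80)*(12*4**2) = 161*(12*16)/2 = (161/2)*192 = 15456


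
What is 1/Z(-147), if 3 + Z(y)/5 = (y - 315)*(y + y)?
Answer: 1/679125 ≈ 1.4725e-6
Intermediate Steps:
Z(y) = -15 + 10*y*(-315 + y) (Z(y) = -15 + 5*((y - 315)*(y + y)) = -15 + 5*((-315 + y)*(2*y)) = -15 + 5*(2*y*(-315 + y)) = -15 + 10*y*(-315 + y))
1/Z(-147) = 1/(-15 - 3150*(-147) + 10*(-147)²) = 1/(-15 + 463050 + 10*21609) = 1/(-15 + 463050 + 216090) = 1/679125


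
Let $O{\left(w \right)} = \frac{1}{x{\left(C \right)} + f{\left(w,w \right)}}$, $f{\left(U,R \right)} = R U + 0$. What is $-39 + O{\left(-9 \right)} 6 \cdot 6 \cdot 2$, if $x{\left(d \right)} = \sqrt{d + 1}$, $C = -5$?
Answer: $- \frac{250203}{6565} - \frac{144 i}{6565} \approx -38.112 - 0.021935 i$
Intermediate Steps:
$f{\left(U,R \right)} = R U$
$x{\left(d \right)} = \sqrt{1 + d}$
$O{\left(w \right)} = \frac{1}{w^{2} + 2 i}$ ($O{\left(w \right)} = \frac{1}{\sqrt{1 - 5} + w w} = \frac{1}{\sqrt{-4} + w^{2}} = \frac{1}{2 i + w^{2}} = \frac{1}{w^{2} + 2 i}$)
$-39 + O{\left(-9 \right)} 6 \cdot 6 \cdot 2 = -39 + \frac{6 \cdot 6 \cdot 2}{\left(-9\right)^{2} + 2 i} = -39 + \frac{36 \cdot 2}{81 + 2 i} = -39 + \frac{81 - 2 i}{6565} \cdot 72 = -39 + \frac{72 \left(81 - 2 i\right)}{6565}$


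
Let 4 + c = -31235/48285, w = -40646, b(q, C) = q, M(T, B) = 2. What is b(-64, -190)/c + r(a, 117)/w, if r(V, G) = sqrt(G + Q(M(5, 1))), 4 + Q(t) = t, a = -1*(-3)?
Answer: 618048/44875 - sqrt(115)/40646 ≈ 13.772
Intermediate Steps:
a = 3
Q(t) = -4 + t
c = -44875/9657 (c = -4 - 31235/48285 = -4 - 31235*1/48285 = -4 - 6247/9657 = -44875/9657 ≈ -4.6469)
r(V, G) = sqrt(-2 + G) (r(V, G) = sqrt(G + (-4 + 2)) = sqrt(G - 2) = sqrt(-2 + G))
b(-64, -190)/c + r(a, 117)/w = -64/(-44875/9657) + sqrt(-2 + 117)/(-40646) = -64*(-9657/44875) + sqrt(115)*(-1/40646) = 618048/44875 - sqrt(115)/40646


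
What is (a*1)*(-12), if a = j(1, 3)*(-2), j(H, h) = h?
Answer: 72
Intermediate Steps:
a = -6 (a = 3*(-2) = -6)
(a*1)*(-12) = -6*1*(-12) = -6*(-12) = 72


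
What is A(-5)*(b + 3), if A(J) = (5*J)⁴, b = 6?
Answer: 3515625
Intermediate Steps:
A(J) = 625*J⁴
A(-5)*(b + 3) = (625*(-5)⁴)*(6 + 3) = (625*625)*9 = 390625*9 = 3515625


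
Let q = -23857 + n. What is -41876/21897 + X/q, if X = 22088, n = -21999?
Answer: -300490849/125513604 ≈ -2.3941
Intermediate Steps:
q = -45856 (q = -23857 - 21999 = -45856)
-41876/21897 + X/q = -41876/21897 + 22088/(-45856) = -41876*1/21897 + 22088*(-1/45856) = -41876/21897 - 2761/5732 = -300490849/125513604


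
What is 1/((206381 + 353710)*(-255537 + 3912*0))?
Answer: -1/143123973867 ≈ -6.9870e-12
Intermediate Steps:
1/((206381 + 353710)*(-255537 + 3912*0)) = 1/(560091*(-255537 + 0)) = 1/(560091*(-255537)) = 1/(-143123973867) = -1/143123973867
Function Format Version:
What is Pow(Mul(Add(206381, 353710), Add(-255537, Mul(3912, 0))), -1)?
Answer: Rational(-1, 143123973867) ≈ -6.9870e-12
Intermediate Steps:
Pow(Mul(Add(206381, 353710), Add(-255537, Mul(3912, 0))), -1) = Pow(Mul(560091, Add(-255537, 0)), -1) = Pow(Mul(560091, -255537), -1) = Pow(-143123973867, -1) = Rational(-1, 143123973867)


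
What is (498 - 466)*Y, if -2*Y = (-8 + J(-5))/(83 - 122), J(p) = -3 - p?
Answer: -32/13 ≈ -2.4615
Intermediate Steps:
Y = -1/13 (Y = -(-8 + (-3 - 1*(-5)))/(2*(83 - 122)) = -(-8 + (-3 + 5))/(2*(-39)) = -(-8 + 2)*(-1)/(2*39) = -(-3)*(-1)/39 = -½*2/13 = -1/13 ≈ -0.076923)
(498 - 466)*Y = (498 - 466)*(-1/13) = 32*(-1/13) = -32/13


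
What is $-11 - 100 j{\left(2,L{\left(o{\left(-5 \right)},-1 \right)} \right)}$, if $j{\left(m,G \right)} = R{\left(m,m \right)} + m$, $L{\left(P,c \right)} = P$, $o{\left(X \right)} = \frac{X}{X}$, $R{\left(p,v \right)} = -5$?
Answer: $289$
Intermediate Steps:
$o{\left(X \right)} = 1$
$j{\left(m,G \right)} = -5 + m$
$-11 - 100 j{\left(2,L{\left(o{\left(-5 \right)},-1 \right)} \right)} = -11 - 100 \left(-5 + 2\right) = -11 - -300 = -11 + 300 = 289$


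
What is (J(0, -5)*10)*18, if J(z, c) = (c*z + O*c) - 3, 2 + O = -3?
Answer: 3960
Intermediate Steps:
O = -5 (O = -2 - 3 = -5)
J(z, c) = -3 - 5*c + c*z (J(z, c) = (c*z - 5*c) - 3 = (-5*c + c*z) - 3 = -3 - 5*c + c*z)
(J(0, -5)*10)*18 = ((-3 - 5*(-5) - 5*0)*10)*18 = ((-3 + 25 + 0)*10)*18 = (22*10)*18 = 220*18 = 3960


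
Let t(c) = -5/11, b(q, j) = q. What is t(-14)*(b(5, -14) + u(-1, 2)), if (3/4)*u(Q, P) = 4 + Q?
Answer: -45/11 ≈ -4.0909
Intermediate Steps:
u(Q, P) = 16/3 + 4*Q/3 (u(Q, P) = 4*(4 + Q)/3 = 16/3 + 4*Q/3)
t(c) = -5/11
t(-14)*(b(5, -14) + u(-1, 2)) = -5*(5 + (16/3 + (4/3)*(-1)))/11 = -5*(5 + (16/3 - 4/3))/11 = -5*(5 + 4)/11 = -5/11*9 = -45/11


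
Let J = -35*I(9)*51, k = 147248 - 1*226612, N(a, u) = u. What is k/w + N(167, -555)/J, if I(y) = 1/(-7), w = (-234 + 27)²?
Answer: -2934601/728433 ≈ -4.0286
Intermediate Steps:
k = -79364 (k = 147248 - 226612 = -79364)
w = 42849 (w = (-207)² = 42849)
I(y) = -⅐
J = 255 (J = -35*(-⅐)*51 = 5*51 = 255)
k/w + N(167, -555)/J = -79364/42849 - 555/255 = -79364*1/42849 - 555*1/255 = -79364/42849 - 37/17 = -2934601/728433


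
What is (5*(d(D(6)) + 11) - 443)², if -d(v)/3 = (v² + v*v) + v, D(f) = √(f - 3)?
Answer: 229159 + 14340*√3 ≈ 2.5400e+5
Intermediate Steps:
D(f) = √(-3 + f)
d(v) = -6*v² - 3*v (d(v) = -3*((v² + v*v) + v) = -3*((v² + v²) + v) = -3*(2*v² + v) = -3*(v + 2*v²) = -6*v² - 3*v)
(5*(d(D(6)) + 11) - 443)² = (5*(-3*√(-3 + 6)*(1 + 2*√(-3 + 6)) + 11) - 443)² = (5*(-3*√3*(1 + 2*√3) + 11) - 443)² = (5*(11 - 3*√3*(1 + 2*√3)) - 443)² = ((55 - 15*√3*(1 + 2*√3)) - 443)² = (-388 - 15*√3*(1 + 2*√3))²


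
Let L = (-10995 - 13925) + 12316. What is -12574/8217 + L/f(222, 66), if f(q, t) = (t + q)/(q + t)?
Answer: -103579642/8217 ≈ -12606.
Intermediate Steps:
f(q, t) = 1 (f(q, t) = (q + t)/(q + t) = 1)
L = -12604 (L = -24920 + 12316 = -12604)
-12574/8217 + L/f(222, 66) = -12574/8217 - 12604/1 = -12574*1/8217 - 12604*1 = -12574/8217 - 12604 = -103579642/8217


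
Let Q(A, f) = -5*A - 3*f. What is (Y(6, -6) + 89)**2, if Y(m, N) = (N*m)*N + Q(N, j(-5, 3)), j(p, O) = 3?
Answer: 106276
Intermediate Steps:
Y(m, N) = -9 - 5*N + m*N**2 (Y(m, N) = (N*m)*N + (-5*N - 3*3) = m*N**2 + (-5*N - 9) = m*N**2 + (-9 - 5*N) = -9 - 5*N + m*N**2)
(Y(6, -6) + 89)**2 = ((-9 - 5*(-6) + 6*(-6)**2) + 89)**2 = ((-9 + 30 + 6*36) + 89)**2 = ((-9 + 30 + 216) + 89)**2 = (237 + 89)**2 = 326**2 = 106276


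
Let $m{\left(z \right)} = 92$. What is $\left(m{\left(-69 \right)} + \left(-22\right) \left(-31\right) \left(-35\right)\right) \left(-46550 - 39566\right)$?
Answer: $2047666248$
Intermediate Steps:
$\left(m{\left(-69 \right)} + \left(-22\right) \left(-31\right) \left(-35\right)\right) \left(-46550 - 39566\right) = \left(92 + \left(-22\right) \left(-31\right) \left(-35\right)\right) \left(-46550 - 39566\right) = \left(92 + 682 \left(-35\right)\right) \left(-86116\right) = \left(92 - 23870\right) \left(-86116\right) = \left(-23778\right) \left(-86116\right) = 2047666248$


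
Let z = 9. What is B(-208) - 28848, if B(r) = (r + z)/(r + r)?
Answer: -12000569/416 ≈ -28848.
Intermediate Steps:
B(r) = (9 + r)/(2*r) (B(r) = (r + 9)/(r + r) = (9 + r)/((2*r)) = (9 + r)*(1/(2*r)) = (9 + r)/(2*r))
B(-208) - 28848 = (½)*(9 - 208)/(-208) - 28848 = (½)*(-1/208)*(-199) - 28848 = 199/416 - 28848 = -12000569/416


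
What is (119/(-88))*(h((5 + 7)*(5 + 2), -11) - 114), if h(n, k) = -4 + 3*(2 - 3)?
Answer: 1309/8 ≈ 163.63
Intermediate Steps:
h(n, k) = -7 (h(n, k) = -4 + 3*(-1) = -4 - 3 = -7)
(119/(-88))*(h((5 + 7)*(5 + 2), -11) - 114) = (119/(-88))*(-7 - 114) = (119*(-1/88))*(-121) = -119/88*(-121) = 1309/8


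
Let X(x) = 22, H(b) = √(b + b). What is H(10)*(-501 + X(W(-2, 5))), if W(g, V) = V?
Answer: -958*√5 ≈ -2142.2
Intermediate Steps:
H(b) = √2*√b (H(b) = √(2*b) = √2*√b)
H(10)*(-501 + X(W(-2, 5))) = (√2*√10)*(-501 + 22) = (2*√5)*(-479) = -958*√5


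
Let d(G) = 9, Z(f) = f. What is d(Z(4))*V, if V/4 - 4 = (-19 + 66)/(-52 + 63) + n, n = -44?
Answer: -14148/11 ≈ -1286.2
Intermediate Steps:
V = -1572/11 (V = 16 + 4*((-19 + 66)/(-52 + 63) - 44) = 16 + 4*(47/11 - 44) = 16 + 4*(-437/11) = 16 - 1748/11 = -1572/11 ≈ -142.91)
d(Z(4))*V = 9*(-1572/11) = -14148/11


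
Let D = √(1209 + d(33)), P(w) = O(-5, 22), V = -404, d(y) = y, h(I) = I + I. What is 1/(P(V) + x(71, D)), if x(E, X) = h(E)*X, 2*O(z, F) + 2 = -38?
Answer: 5/6260822 + 213*√138/12521644 ≈ 0.00020063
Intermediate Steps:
O(z, F) = -20 (O(z, F) = -1 + (½)*(-38) = -1 - 19 = -20)
h(I) = 2*I
P(w) = -20
D = 3*√138 (D = √(1209 + 33) = √1242 = 3*√138 ≈ 35.242)
x(E, X) = 2*E*X (x(E, X) = (2*E)*X = 2*E*X)
1/(P(V) + x(71, D)) = 1/(-20 + 2*71*(3*√138)) = 1/(-20 + 426*√138)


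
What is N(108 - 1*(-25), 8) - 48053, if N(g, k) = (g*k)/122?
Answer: -2930701/61 ≈ -48044.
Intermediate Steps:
N(g, k) = g*k/122 (N(g, k) = (g*k)*(1/122) = g*k/122)
N(108 - 1*(-25), 8) - 48053 = (1/122)*(108 - 1*(-25))*8 - 48053 = (1/122)*(108 + 25)*8 - 48053 = (1/122)*133*8 - 48053 = 532/61 - 48053 = -2930701/61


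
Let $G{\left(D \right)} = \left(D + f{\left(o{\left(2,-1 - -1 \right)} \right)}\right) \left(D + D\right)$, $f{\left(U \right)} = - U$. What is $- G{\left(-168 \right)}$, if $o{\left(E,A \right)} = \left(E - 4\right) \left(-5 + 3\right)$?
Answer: $-57792$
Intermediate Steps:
$o{\left(E,A \right)} = 8 - 2 E$ ($o{\left(E,A \right)} = \left(-4 + E\right) \left(-2\right) = 8 - 2 E$)
$G{\left(D \right)} = 2 D \left(-4 + D\right)$ ($G{\left(D \right)} = \left(D - \left(8 - 4\right)\right) \left(D + D\right) = \left(D - \left(8 - 4\right)\right) 2 D = \left(D - 4\right) 2 D = \left(-4 + D\right) 2 D = 2 D \left(-4 + D\right)$)
$- G{\left(-168 \right)} = - 2 \left(-168\right) \left(-4 - 168\right) = - 2 \left(-168\right) \left(-172\right) = \left(-1\right) 57792 = -57792$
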